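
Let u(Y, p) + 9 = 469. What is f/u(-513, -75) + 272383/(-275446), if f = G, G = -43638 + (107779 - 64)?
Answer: 8762228581/63352580 ≈ 138.31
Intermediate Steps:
u(Y, p) = 460 (u(Y, p) = -9 + 469 = 460)
G = 64077 (G = -43638 + 107715 = 64077)
f = 64077
f/u(-513, -75) + 272383/(-275446) = 64077/460 + 272383/(-275446) = 64077*(1/460) + 272383*(-1/275446) = 64077/460 - 272383/275446 = 8762228581/63352580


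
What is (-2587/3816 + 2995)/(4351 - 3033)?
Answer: 11426333/5029488 ≈ 2.2719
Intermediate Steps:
(-2587/3816 + 2995)/(4351 - 3033) = (-2587*1/3816 + 2995)/1318 = (-2587/3816 + 2995)*(1/1318) = (11426333/3816)*(1/1318) = 11426333/5029488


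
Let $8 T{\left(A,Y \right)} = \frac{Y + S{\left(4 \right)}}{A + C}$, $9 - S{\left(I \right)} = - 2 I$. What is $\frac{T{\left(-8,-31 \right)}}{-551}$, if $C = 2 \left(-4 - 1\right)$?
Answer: $- \frac{7}{39672} \approx -0.00017645$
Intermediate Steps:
$S{\left(I \right)} = 9 + 2 I$ ($S{\left(I \right)} = 9 - - 2 I = 9 + 2 I$)
$C = -10$ ($C = 2 \left(-5\right) = -10$)
$T{\left(A,Y \right)} = \frac{17 + Y}{8 \left(-10 + A\right)}$ ($T{\left(A,Y \right)} = \frac{\left(Y + \left(9 + 2 \cdot 4\right)\right) \frac{1}{A - 10}}{8} = \frac{\left(Y + \left(9 + 8\right)\right) \frac{1}{-10 + A}}{8} = \frac{\left(Y + 17\right) \frac{1}{-10 + A}}{8} = \frac{\left(17 + Y\right) \frac{1}{-10 + A}}{8} = \frac{\frac{1}{-10 + A} \left(17 + Y\right)}{8} = \frac{17 + Y}{8 \left(-10 + A\right)}$)
$\frac{T{\left(-8,-31 \right)}}{-551} = \frac{\frac{1}{8} \frac{1}{-10 - 8} \left(17 - 31\right)}{-551} = \frac{1}{8} \frac{1}{-18} \left(-14\right) \left(- \frac{1}{551}\right) = \frac{1}{8} \left(- \frac{1}{18}\right) \left(-14\right) \left(- \frac{1}{551}\right) = \frac{7}{72} \left(- \frac{1}{551}\right) = - \frac{7}{39672}$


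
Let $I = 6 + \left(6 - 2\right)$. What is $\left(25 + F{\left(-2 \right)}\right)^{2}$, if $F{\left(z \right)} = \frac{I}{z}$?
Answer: $400$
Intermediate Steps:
$I = 10$ ($I = 6 + 4 = 10$)
$F{\left(z \right)} = \frac{10}{z}$
$\left(25 + F{\left(-2 \right)}\right)^{2} = \left(25 + \frac{10}{-2}\right)^{2} = \left(25 + 10 \left(- \frac{1}{2}\right)\right)^{2} = \left(25 - 5\right)^{2} = 20^{2} = 400$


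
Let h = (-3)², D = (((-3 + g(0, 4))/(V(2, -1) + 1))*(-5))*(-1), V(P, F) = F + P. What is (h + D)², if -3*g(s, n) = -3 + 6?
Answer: 1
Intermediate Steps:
g(s, n) = -1 (g(s, n) = -(-3 + 6)/3 = -⅓*3 = -1)
D = -10 (D = (((-3 - 1)/((-1 + 2) + 1))*(-5))*(-1) = (-4/(1 + 1)*(-5))*(-1) = (-4/2*(-5))*(-1) = (-4*½*(-5))*(-1) = -2*(-5)*(-1) = 10*(-1) = -10)
h = 9
(h + D)² = (9 - 10)² = (-1)² = 1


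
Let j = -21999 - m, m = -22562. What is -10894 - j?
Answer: -11457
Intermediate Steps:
j = 563 (j = -21999 - 1*(-22562) = -21999 + 22562 = 563)
-10894 - j = -10894 - 1*563 = -10894 - 563 = -11457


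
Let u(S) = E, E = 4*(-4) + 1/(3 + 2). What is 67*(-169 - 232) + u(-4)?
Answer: -134414/5 ≈ -26883.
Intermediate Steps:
E = -79/5 (E = -16 + 1/5 = -16 + ⅕ = -79/5 ≈ -15.800)
u(S) = -79/5
67*(-169 - 232) + u(-4) = 67*(-169 - 232) - 79/5 = 67*(-401) - 79/5 = -26867 - 79/5 = -134414/5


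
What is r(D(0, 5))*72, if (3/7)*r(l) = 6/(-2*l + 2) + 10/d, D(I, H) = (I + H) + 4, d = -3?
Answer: -623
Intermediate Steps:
D(I, H) = 4 + H + I (D(I, H) = (H + I) + 4 = 4 + H + I)
r(l) = -70/9 + 14/(2 - 2*l) (r(l) = 7*(6/(-2*l + 2) + 10/(-3))/3 = 7*(6/(2 - 2*l) + 10*(-⅓))/3 = 7*(6/(2 - 2*l) - 10/3)/3 = 7*(-10/3 + 6/(2 - 2*l))/3 = -70/9 + 14/(2 - 2*l))
r(D(0, 5))*72 = (7*(1 - 10*(4 + 5 + 0))/(9*(-1 + (4 + 5 + 0))))*72 = (7*(1 - 10*9)/(9*(-1 + 9)))*72 = ((7/9)*(1 - 90)/8)*72 = ((7/9)*(⅛)*(-89))*72 = -623/72*72 = -623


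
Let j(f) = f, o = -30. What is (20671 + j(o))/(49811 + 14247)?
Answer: 20641/64058 ≈ 0.32222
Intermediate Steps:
(20671 + j(o))/(49811 + 14247) = (20671 - 30)/(49811 + 14247) = 20641/64058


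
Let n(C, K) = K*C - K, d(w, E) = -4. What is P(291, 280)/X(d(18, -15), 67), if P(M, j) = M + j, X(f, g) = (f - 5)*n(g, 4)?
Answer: -571/2376 ≈ -0.24032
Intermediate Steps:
n(C, K) = -K + C*K (n(C, K) = C*K - K = -K + C*K)
X(f, g) = (-5 + f)*(-4 + 4*g) (X(f, g) = (f - 5)*(4*(-1 + g)) = (-5 + f)*(-4 + 4*g))
P(291, 280)/X(d(18, -15), 67) = (291 + 280)/((4*(-1 + 67)*(-5 - 4))) = 571/((4*66*(-9))) = 571/(-2376) = 571*(-1/2376) = -571/2376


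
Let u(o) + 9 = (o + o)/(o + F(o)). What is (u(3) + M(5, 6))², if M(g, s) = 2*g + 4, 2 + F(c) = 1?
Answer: 64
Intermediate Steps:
F(c) = -1 (F(c) = -2 + 1 = -1)
M(g, s) = 4 + 2*g
u(o) = -9 + 2*o/(-1 + o) (u(o) = -9 + (o + o)/(o - 1) = -9 + (2*o)/(-1 + o) = -9 + 2*o/(-1 + o))
(u(3) + M(5, 6))² = ((9 - 7*3)/(-1 + 3) + (4 + 2*5))² = ((9 - 21)/2 + (4 + 10))² = ((½)*(-12) + 14)² = (-6 + 14)² = 8² = 64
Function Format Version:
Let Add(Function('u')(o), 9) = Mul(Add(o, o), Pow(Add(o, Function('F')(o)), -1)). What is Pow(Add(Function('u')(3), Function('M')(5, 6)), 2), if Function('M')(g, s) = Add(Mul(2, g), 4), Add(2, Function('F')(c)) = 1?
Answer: 64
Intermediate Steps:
Function('F')(c) = -1 (Function('F')(c) = Add(-2, 1) = -1)
Function('M')(g, s) = Add(4, Mul(2, g))
Function('u')(o) = Add(-9, Mul(2, o, Pow(Add(-1, o), -1))) (Function('u')(o) = Add(-9, Mul(Add(o, o), Pow(Add(o, -1), -1))) = Add(-9, Mul(Mul(2, o), Pow(Add(-1, o), -1))) = Add(-9, Mul(2, o, Pow(Add(-1, o), -1))))
Pow(Add(Function('u')(3), Function('M')(5, 6)), 2) = Pow(Add(Mul(Pow(Add(-1, 3), -1), Add(9, Mul(-7, 3))), Add(4, Mul(2, 5))), 2) = Pow(Add(Mul(Pow(2, -1), Add(9, -21)), Add(4, 10)), 2) = Pow(Add(Mul(Rational(1, 2), -12), 14), 2) = Pow(Add(-6, 14), 2) = Pow(8, 2) = 64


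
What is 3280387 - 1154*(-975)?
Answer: 4405537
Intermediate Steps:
3280387 - 1154*(-975) = 3280387 - 1*(-1125150) = 3280387 + 1125150 = 4405537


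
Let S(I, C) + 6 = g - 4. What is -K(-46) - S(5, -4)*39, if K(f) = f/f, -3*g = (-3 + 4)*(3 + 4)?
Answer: 480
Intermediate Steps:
g = -7/3 (g = -(-3 + 4)*(3 + 4)/3 = -7/3 ≈ -2.3333)
S(I, C) = -37/3 (S(I, C) = -6 + (-7/3 - 4) = -6 - 19/3 = -37/3)
K(f) = 1
-K(-46) - S(5, -4)*39 = -1*1 - (-37)*39/3 = -1 - 1*(-481) = -1 + 481 = 480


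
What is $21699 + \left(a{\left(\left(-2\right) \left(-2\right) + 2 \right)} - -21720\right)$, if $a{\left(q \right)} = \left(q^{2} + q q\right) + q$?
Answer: $43497$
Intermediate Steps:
$a{\left(q \right)} = q + 2 q^{2}$ ($a{\left(q \right)} = \left(q^{2} + q^{2}\right) + q = 2 q^{2} + q = q + 2 q^{2}$)
$21699 + \left(a{\left(\left(-2\right) \left(-2\right) + 2 \right)} - -21720\right) = 21699 + \left(\left(\left(-2\right) \left(-2\right) + 2\right) \left(1 + 2 \left(\left(-2\right) \left(-2\right) + 2\right)\right) - -21720\right) = 21699 + \left(\left(4 + 2\right) \left(1 + 2 \left(4 + 2\right)\right) + 21720\right) = 21699 + \left(6 \left(1 + 2 \cdot 6\right) + 21720\right) = 21699 + \left(6 \left(1 + 12\right) + 21720\right) = 21699 + \left(6 \cdot 13 + 21720\right) = 21699 + \left(78 + 21720\right) = 21699 + 21798 = 43497$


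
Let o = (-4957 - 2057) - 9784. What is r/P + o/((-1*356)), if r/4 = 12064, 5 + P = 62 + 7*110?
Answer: 15535541/147206 ≈ 105.54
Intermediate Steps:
P = 827 (P = -5 + (62 + 7*110) = -5 + (62 + 770) = -5 + 832 = 827)
r = 48256 (r = 4*12064 = 48256)
o = -16798 (o = -7014 - 9784 = -16798)
r/P + o/((-1*356)) = 48256/827 - 16798/((-1*356)) = 48256*(1/827) - 16798/(-356) = 48256/827 - 16798*(-1/356) = 48256/827 + 8399/178 = 15535541/147206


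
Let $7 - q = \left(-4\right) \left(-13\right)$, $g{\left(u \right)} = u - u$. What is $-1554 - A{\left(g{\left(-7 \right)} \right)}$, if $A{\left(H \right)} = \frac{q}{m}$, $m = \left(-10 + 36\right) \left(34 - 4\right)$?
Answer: $- \frac{80805}{52} \approx -1553.9$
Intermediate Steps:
$m = 780$ ($m = 26 \cdot 30 = 780$)
$g{\left(u \right)} = 0$
$q = -45$ ($q = 7 - \left(-4\right) \left(-13\right) = 7 - 52 = -45$)
$A{\left(H \right)} = - \frac{3}{52}$ ($A{\left(H \right)} = - \frac{45}{780} = \left(-45\right) \frac{1}{780} = - \frac{3}{52}$)
$-1554 - A{\left(g{\left(-7 \right)} \right)} = -1554 - - \frac{3}{52} = -1554 + \frac{3}{52} = - \frac{80805}{52}$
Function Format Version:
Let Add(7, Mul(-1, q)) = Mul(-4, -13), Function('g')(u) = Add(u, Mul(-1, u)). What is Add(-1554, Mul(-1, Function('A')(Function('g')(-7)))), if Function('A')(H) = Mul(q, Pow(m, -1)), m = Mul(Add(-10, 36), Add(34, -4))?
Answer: Rational(-80805, 52) ≈ -1553.9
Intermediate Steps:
m = 780 (m = Mul(26, 30) = 780)
Function('g')(u) = 0
q = -45 (q = Add(7, Mul(-1, Mul(-4, -13))) = Add(7, Mul(-1, 52)) = Add(7, -52) = -45)
Function('A')(H) = Rational(-3, 52) (Function('A')(H) = Mul(-45, Pow(780, -1)) = Mul(-45, Rational(1, 780)) = Rational(-3, 52))
Add(-1554, Mul(-1, Function('A')(Function('g')(-7)))) = Add(-1554, Mul(-1, Rational(-3, 52))) = Add(-1554, Rational(3, 52)) = Rational(-80805, 52)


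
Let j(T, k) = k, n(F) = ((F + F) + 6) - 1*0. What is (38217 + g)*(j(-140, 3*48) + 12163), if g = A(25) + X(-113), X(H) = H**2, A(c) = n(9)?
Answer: 627780070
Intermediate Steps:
n(F) = 6 + 2*F (n(F) = (2*F + 6) + 0 = (6 + 2*F) + 0 = 6 + 2*F)
A(c) = 24 (A(c) = 6 + 2*9 = 6 + 18 = 24)
g = 12793 (g = 24 + (-113)**2 = 24 + 12769 = 12793)
(38217 + g)*(j(-140, 3*48) + 12163) = (38217 + 12793)*(3*48 + 12163) = 51010*(144 + 12163) = 51010*12307 = 627780070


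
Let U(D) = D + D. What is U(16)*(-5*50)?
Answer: -8000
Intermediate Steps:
U(D) = 2*D
U(16)*(-5*50) = (2*16)*(-5*50) = 32*(-250) = -8000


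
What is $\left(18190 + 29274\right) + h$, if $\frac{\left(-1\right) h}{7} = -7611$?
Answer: $100741$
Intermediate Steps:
$h = 53277$ ($h = \left(-7\right) \left(-7611\right) = 53277$)
$\left(18190 + 29274\right) + h = \left(18190 + 29274\right) + 53277 = 47464 + 53277 = 100741$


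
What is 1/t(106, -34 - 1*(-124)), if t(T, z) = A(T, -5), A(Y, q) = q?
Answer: -1/5 ≈ -0.20000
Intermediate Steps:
t(T, z) = -5
1/t(106, -34 - 1*(-124)) = 1/(-5) = -1/5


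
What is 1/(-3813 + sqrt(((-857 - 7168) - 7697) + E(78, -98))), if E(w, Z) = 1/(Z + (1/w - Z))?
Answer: -3813/14554613 - 2*I*sqrt(3911)/14554613 ≈ -0.00026198 - 8.5936e-6*I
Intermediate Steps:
E(w, Z) = w (E(w, Z) = 1/(1/w) = w)
1/(-3813 + sqrt(((-857 - 7168) - 7697) + E(78, -98))) = 1/(-3813 + sqrt(((-857 - 7168) - 7697) + 78)) = 1/(-3813 + sqrt((-8025 - 7697) + 78)) = 1/(-3813 + sqrt(-15722 + 78)) = 1/(-3813 + sqrt(-15644)) = 1/(-3813 + 2*I*sqrt(3911))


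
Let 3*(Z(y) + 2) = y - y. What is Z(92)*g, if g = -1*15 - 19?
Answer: 68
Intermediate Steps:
Z(y) = -2 (Z(y) = -2 + (y - y)/3 = -2 + (⅓)*0 = -2 + 0 = -2)
g = -34 (g = -15 - 19 = -34)
Z(92)*g = -2*(-34) = 68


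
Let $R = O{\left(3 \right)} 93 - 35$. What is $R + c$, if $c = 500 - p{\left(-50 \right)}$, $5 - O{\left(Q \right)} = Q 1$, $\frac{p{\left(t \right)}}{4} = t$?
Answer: $851$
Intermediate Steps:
$p{\left(t \right)} = 4 t$
$O{\left(Q \right)} = 5 - Q$ ($O{\left(Q \right)} = 5 - Q 1 = 5 - Q$)
$R = 151$ ($R = \left(5 - 3\right) 93 - 35 = 2 \cdot 93 - 35 = 186 - 35 = 151$)
$c = 700$ ($c = 500 - 4 \left(-50\right) = 500 - -200 = 500 + 200 = 700$)
$R + c = 151 + 700 = 851$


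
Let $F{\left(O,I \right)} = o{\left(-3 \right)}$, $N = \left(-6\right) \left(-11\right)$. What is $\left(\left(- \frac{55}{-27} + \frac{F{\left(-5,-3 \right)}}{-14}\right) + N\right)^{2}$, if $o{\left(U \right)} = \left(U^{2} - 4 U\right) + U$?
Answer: $\frac{159163456}{35721} \approx 4455.7$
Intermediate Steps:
$N = 66$
$o{\left(U \right)} = U^{2} - 3 U$
$F{\left(O,I \right)} = 18$ ($F{\left(O,I \right)} = - 3 \left(-3 - 3\right) = \left(-3\right) \left(-6\right) = 18$)
$\left(\left(- \frac{55}{-27} + \frac{F{\left(-5,-3 \right)}}{-14}\right) + N\right)^{2} = \left(\left(- \frac{55}{-27} + \frac{18}{-14}\right) + 66\right)^{2} = \left(\left(\left(-55\right) \left(- \frac{1}{27}\right) + 18 \left(- \frac{1}{14}\right)\right) + 66\right)^{2} = \left(\left(\frac{55}{27} - \frac{9}{7}\right) + 66\right)^{2} = \left(\frac{142}{189} + 66\right)^{2} = \left(\frac{12616}{189}\right)^{2} = \frac{159163456}{35721}$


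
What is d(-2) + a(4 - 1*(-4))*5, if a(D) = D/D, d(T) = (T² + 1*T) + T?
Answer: 5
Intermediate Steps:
d(T) = T² + 2*T (d(T) = (T² + T) + T = (T + T²) + T = T² + 2*T)
a(D) = 1
d(-2) + a(4 - 1*(-4))*5 = -2*(2 - 2) + 1*5 = -2*0 + 5 = 0 + 5 = 5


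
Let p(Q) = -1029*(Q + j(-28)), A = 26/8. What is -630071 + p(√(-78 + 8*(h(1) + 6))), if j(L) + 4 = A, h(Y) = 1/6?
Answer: -2517197/4 - 343*I*√258 ≈ -6.293e+5 - 5509.4*I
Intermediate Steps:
h(Y) = ⅙
A = 13/4 (A = 26*(⅛) = 13/4 ≈ 3.2500)
j(L) = -¾ (j(L) = -4 + 13/4 = -¾)
p(Q) = 3087/4 - 1029*Q (p(Q) = -1029*(Q - ¾) = -1029*(-¾ + Q) = 3087/4 - 1029*Q)
-630071 + p(√(-78 + 8*(h(1) + 6))) = -630071 + (3087/4 - 1029*√(-78 + 8*(⅙ + 6))) = -630071 + (3087/4 - 1029*√(-78 + 8*(37/6))) = -630071 + (3087/4 - 1029*√(-78 + 148/3)) = -630071 + (3087/4 - 343*I*√258) = -2517197/4 - 343*I*√258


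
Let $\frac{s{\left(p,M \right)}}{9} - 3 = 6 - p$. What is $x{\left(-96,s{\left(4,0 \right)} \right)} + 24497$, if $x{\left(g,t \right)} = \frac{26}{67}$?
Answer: $\frac{1641325}{67} \approx 24497.0$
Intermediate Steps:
$s{\left(p,M \right)} = 81 - 9 p$ ($s{\left(p,M \right)} = 27 + 9 \left(6 - p\right) = 27 - \left(-54 + 9 p\right) = 81 - 9 p$)
$x{\left(g,t \right)} = \frac{26}{67}$ ($x{\left(g,t \right)} = 26 \cdot \frac{1}{67} = \frac{26}{67}$)
$x{\left(-96,s{\left(4,0 \right)} \right)} + 24497 = \frac{26}{67} + 24497 = \frac{1641325}{67}$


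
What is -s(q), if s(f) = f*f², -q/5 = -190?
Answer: -857375000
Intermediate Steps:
q = 950 (q = -5*(-190) = 950)
s(f) = f³
-s(q) = -1*950³ = -1*857375000 = -857375000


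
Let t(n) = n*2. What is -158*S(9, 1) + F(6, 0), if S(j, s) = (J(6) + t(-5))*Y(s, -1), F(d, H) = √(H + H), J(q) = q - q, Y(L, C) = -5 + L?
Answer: -6320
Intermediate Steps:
t(n) = 2*n
J(q) = 0
F(d, H) = √2*√H (F(d, H) = √(2*H) = √2*√H)
S(j, s) = 50 - 10*s (S(j, s) = (0 + 2*(-5))*(-5 + s) = (0 - 10)*(-5 + s) = -10*(-5 + s) = 50 - 10*s)
-158*S(9, 1) + F(6, 0) = -158*(50 - 10*1) + √2*√0 = -158*(50 - 10) + √2*0 = -158*40 + 0 = -6320 + 0 = -6320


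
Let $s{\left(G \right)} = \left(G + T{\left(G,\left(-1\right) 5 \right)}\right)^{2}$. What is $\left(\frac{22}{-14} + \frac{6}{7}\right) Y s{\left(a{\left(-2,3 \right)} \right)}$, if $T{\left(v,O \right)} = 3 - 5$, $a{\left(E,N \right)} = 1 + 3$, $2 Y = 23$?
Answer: $- \frac{230}{7} \approx -32.857$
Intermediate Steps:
$Y = \frac{23}{2}$ ($Y = \frac{1}{2} \cdot 23 = \frac{23}{2} \approx 11.5$)
$a{\left(E,N \right)} = 4$
$T{\left(v,O \right)} = -2$ ($T{\left(v,O \right)} = 3 - 5 = -2$)
$s{\left(G \right)} = \left(-2 + G\right)^{2}$ ($s{\left(G \right)} = \left(G - 2\right)^{2} = \left(-2 + G\right)^{2}$)
$\left(\frac{22}{-14} + \frac{6}{7}\right) Y s{\left(a{\left(-2,3 \right)} \right)} = \left(\frac{22}{-14} + \frac{6}{7}\right) \frac{23}{2} \left(-2 + 4\right)^{2} = \left(22 \left(- \frac{1}{14}\right) + 6 \cdot \frac{1}{7}\right) \frac{23}{2} \cdot 2^{2} = \left(- \frac{11}{7} + \frac{6}{7}\right) \frac{23}{2} \cdot 4 = \left(- \frac{5}{7}\right) \frac{23}{2} \cdot 4 = \left(- \frac{115}{14}\right) 4 = - \frac{230}{7}$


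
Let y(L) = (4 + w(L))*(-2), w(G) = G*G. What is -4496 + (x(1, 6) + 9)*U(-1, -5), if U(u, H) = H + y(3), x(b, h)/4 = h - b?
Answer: -5395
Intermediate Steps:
w(G) = G**2
x(b, h) = -4*b + 4*h (x(b, h) = 4*(h - b) = -4*b + 4*h)
y(L) = -8 - 2*L**2 (y(L) = (4 + L**2)*(-2) = -8 - 2*L**2)
U(u, H) = -26 + H (U(u, H) = H + (-8 - 2*3**2) = H + (-8 - 2*9) = H + (-8 - 18) = H - 26 = -26 + H)
-4496 + (x(1, 6) + 9)*U(-1, -5) = -4496 + ((-4*1 + 4*6) + 9)*(-26 - 5) = -4496 + ((-4 + 24) + 9)*(-31) = -4496 + (20 + 9)*(-31) = -4496 + 29*(-31) = -4496 - 899 = -5395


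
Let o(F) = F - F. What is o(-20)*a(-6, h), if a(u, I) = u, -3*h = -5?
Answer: 0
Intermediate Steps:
h = 5/3 (h = -1/3*(-5) = 5/3 ≈ 1.6667)
o(F) = 0
o(-20)*a(-6, h) = 0*(-6) = 0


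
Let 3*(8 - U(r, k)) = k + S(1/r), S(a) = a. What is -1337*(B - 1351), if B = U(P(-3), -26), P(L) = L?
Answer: 16054696/9 ≈ 1.7839e+6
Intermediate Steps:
U(r, k) = 8 - k/3 - 1/(3*r) (U(r, k) = 8 - (k + 1/r)/3 = 8 + (-k/3 - 1/(3*r)) = 8 - k/3 - 1/(3*r))
B = 151/9 (B = (⅓)*(-1 - 3*(24 - 1*(-26)))/(-3) = (⅓)*(-⅓)*(-1 - 3*(24 + 26)) = (⅓)*(-⅓)*(-1 - 3*50) = (⅓)*(-⅓)*(-1 - 150) = (⅓)*(-⅓)*(-151) = 151/9 ≈ 16.778)
-1337*(B - 1351) = -1337*(151/9 - 1351) = -1337*(-12008/9) = 16054696/9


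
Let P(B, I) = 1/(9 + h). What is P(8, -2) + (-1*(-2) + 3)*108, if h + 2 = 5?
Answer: 6481/12 ≈ 540.08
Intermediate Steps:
h = 3 (h = -2 + 5 = 3)
P(B, I) = 1/12 (P(B, I) = 1/(9 + 3) = 1/12)
P(8, -2) + (-1*(-2) + 3)*108 = 1/12 + (-1*(-2) + 3)*108 = 1/12 + (2 + 3)*108 = 1/12 + 5*108 = 1/12 + 540 = 6481/12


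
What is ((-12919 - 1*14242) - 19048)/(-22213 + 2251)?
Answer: 15403/6654 ≈ 2.3148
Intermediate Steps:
((-12919 - 1*14242) - 19048)/(-22213 + 2251) = ((-12919 - 14242) - 19048)/(-19962) = (-27161 - 19048)*(-1/19962) = -46209*(-1/19962) = 15403/6654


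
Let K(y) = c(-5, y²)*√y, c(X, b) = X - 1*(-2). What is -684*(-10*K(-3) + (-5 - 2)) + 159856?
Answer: 164644 - 20520*I*√3 ≈ 1.6464e+5 - 35542.0*I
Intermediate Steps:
c(X, b) = 2 + X (c(X, b) = X + 2 = 2 + X)
K(y) = -3*√y (K(y) = (2 - 5)*√y = -3*√y)
-684*(-10*K(-3) + (-5 - 2)) + 159856 = -684*(-(-30)*√(-3) + (-5 - 2)) + 159856 = -684*(-(-30)*I*√3 - 7) + 159856 = -684*(30*I*√3 - 7) + 159856 = -684*(-7 + 30*I*√3) + 159856 = (4788 - 20520*I*√3) + 159856 = 164644 - 20520*I*√3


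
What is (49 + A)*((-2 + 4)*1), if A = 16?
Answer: 130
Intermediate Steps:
(49 + A)*((-2 + 4)*1) = (49 + 16)*((-2 + 4)*1) = 65*(2*1) = 65*2 = 130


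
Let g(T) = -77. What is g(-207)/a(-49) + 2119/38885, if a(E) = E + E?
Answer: 65343/77770 ≈ 0.84021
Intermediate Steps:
a(E) = 2*E
g(-207)/a(-49) + 2119/38885 = -77/(2*(-49)) + 2119/38885 = -77/(-98) + 2119*(1/38885) = -77*(-1/98) + 2119/38885 = 11/14 + 2119/38885 = 65343/77770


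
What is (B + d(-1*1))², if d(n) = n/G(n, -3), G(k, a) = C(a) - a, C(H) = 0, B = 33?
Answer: 9604/9 ≈ 1067.1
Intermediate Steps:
G(k, a) = -a (G(k, a) = 0 - a = -a)
d(n) = n/3 (d(n) = n/((-1*(-3))) = n/3)
(B + d(-1*1))² = (33 + (-1*1)/3)² = (33 + (⅓)*(-1))² = (33 - ⅓)² = (98/3)² = 9604/9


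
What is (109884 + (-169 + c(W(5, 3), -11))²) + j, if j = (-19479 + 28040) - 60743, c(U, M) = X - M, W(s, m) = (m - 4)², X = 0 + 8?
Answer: 80202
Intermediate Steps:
X = 8
W(s, m) = (-4 + m)²
c(U, M) = 8 - M
j = -52182 (j = 8561 - 60743 = -52182)
(109884 + (-169 + c(W(5, 3), -11))²) + j = (109884 + (-169 + (8 - 1*(-11)))²) - 52182 = (109884 + (-169 + (8 + 11))²) - 52182 = (109884 + (-169 + 19)²) - 52182 = (109884 + (-150)²) - 52182 = (109884 + 22500) - 52182 = 132384 - 52182 = 80202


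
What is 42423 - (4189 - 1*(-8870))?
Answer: 29364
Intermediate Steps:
42423 - (4189 - 1*(-8870)) = 42423 - (4189 + 8870) = 42423 - 1*13059 = 42423 - 13059 = 29364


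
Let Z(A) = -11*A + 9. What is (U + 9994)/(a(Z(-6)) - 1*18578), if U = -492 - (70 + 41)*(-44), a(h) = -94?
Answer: -7193/9336 ≈ -0.77046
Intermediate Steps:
Z(A) = 9 - 11*A
U = 4392 (U = -492 - 111*(-44) = -492 - 1*(-4884) = -492 + 4884 = 4392)
(U + 9994)/(a(Z(-6)) - 1*18578) = (4392 + 9994)/(-94 - 1*18578) = 14386/(-94 - 18578) = 14386/(-18672) = 14386*(-1/18672) = -7193/9336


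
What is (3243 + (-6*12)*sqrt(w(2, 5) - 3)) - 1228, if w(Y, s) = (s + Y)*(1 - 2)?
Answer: 2015 - 72*I*sqrt(10) ≈ 2015.0 - 227.68*I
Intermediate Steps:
w(Y, s) = -Y - s (w(Y, s) = (Y + s)*(-1) = -Y - s)
(3243 + (-6*12)*sqrt(w(2, 5) - 3)) - 1228 = (3243 + (-6*12)*sqrt((-1*2 - 1*5) - 3)) - 1228 = (3243 - 72*sqrt((-2 - 5) - 3)) - 1228 = (3243 - 72*sqrt(-7 - 3)) - 1228 = (3243 - 72*I*sqrt(10)) - 1228 = 2015 - 72*I*sqrt(10)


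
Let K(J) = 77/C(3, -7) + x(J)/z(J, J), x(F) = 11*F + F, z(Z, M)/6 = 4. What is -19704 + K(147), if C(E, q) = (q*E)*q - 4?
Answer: -510379/26 ≈ -19630.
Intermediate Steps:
z(Z, M) = 24 (z(Z, M) = 6*4 = 24)
x(F) = 12*F
C(E, q) = -4 + E*q² (C(E, q) = (E*q)*q - 4 = E*q² - 4 = -4 + E*q²)
K(J) = 7/13 + J/2 (K(J) = 77/(-4 + 3*(-7)²) + (12*J)/24 = 77/(-4 + 3*49) + (12*J)*(1/24) = 77/(-4 + 147) + J/2 = 77/143 + J/2 = 77*(1/143) + J/2 = 7/13 + J/2)
-19704 + K(147) = -19704 + (7/13 + (½)*147) = -19704 + (7/13 + 147/2) = -19704 + 1925/26 = -510379/26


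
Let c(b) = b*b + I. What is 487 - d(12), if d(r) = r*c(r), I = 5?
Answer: -1301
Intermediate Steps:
c(b) = 5 + b² (c(b) = b*b + 5 = b² + 5 = 5 + b²)
d(r) = r*(5 + r²)
487 - d(12) = 487 - 12*(5 + 12²) = 487 - 12*(5 + 144) = 487 - 12*149 = 487 - 1*1788 = 487 - 1788 = -1301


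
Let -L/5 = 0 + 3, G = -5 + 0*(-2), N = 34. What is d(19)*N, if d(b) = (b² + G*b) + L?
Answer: 8534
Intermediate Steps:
G = -5 (G = -5 + 0 = -5)
L = -15 (L = -5*(0 + 3) = -5*3 = -15)
d(b) = -15 + b² - 5*b (d(b) = (b² - 5*b) - 15 = -15 + b² - 5*b)
d(19)*N = (-15 + 19² - 5*19)*34 = (-15 + 361 - 95)*34 = 251*34 = 8534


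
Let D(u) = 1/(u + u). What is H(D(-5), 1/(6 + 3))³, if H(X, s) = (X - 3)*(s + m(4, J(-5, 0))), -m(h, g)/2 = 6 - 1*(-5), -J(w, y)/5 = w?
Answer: 227763307043/729000 ≈ 3.1243e+5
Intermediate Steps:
J(w, y) = -5*w
D(u) = 1/(2*u)
m(h, g) = -22 (m(h, g) = -2*(6 - 1*(-5)) = -2*(6 + 5) = -2*11 = -22)
H(X, s) = (-22 + s)*(-3 + X) (H(X, s) = (X - 3)*(s - 22) = (-3 + X)*(-22 + s) = (-22 + s)*(-3 + X))
H(D(-5), 1/(6 + 3))³ = (66 - 11/(-5) - 3/(6 + 3) + ((½)/(-5))/(6 + 3))³ = (66 - 11*(-1)/5 - 3/9 + ((½)*(-⅕))/9)³ = (66 - 22*(-⅒) - 3*⅑ - ⅒*⅑)³ = (66 + 11/5 - ⅓ - 1/90)³ = (6107/90)³ = 227763307043/729000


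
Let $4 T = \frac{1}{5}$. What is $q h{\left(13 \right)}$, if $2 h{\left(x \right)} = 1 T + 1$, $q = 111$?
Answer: $\frac{2331}{40} \approx 58.275$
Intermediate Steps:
$T = \frac{1}{20}$ ($T = \frac{1}{4 \cdot 5} = \frac{1}{4} \cdot \frac{1}{5} = \frac{1}{20} \approx 0.05$)
$h{\left(x \right)} = \frac{21}{40}$ ($h{\left(x \right)} = \frac{1 \cdot \frac{1}{20} + 1}{2} = \frac{\frac{1}{20} + 1}{2} = \frac{1}{2} \cdot \frac{21}{20} = \frac{21}{40}$)
$q h{\left(13 \right)} = 111 \cdot \frac{21}{40} = \frac{2331}{40}$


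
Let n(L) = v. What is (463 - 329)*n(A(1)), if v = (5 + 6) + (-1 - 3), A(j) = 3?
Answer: 938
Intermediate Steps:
v = 7 (v = 11 - 4 = 7)
n(L) = 7
(463 - 329)*n(A(1)) = (463 - 329)*7 = 134*7 = 938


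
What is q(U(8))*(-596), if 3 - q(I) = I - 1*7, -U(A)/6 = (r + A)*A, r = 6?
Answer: -406472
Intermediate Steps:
U(A) = -6*A*(6 + A) (U(A) = -6*(6 + A)*A = -6*A*(6 + A))
q(I) = 10 - I (q(I) = 3 - (I - 1*7) = 3 - (I - 7) = 3 - (-7 + I) = 3 + (7 - I) = 10 - I)
q(U(8))*(-596) = (10 - (-6)*8*(6 + 8))*(-596) = (10 - (-6)*8*14)*(-596) = (10 - 1*(-672))*(-596) = (10 + 672)*(-596) = 682*(-596) = -406472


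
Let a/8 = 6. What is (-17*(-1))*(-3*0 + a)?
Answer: 816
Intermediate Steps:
a = 48 (a = 8*6 = 48)
(-17*(-1))*(-3*0 + a) = (-17*(-1))*(-3*0 + 48) = 17*(0 + 48) = 17*48 = 816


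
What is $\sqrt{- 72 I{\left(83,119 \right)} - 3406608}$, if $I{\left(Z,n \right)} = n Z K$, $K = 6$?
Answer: $24 i \sqrt{13322} \approx 2770.1 i$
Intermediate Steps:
$I{\left(Z,n \right)} = 6 Z n$ ($I{\left(Z,n \right)} = n Z 6 = Z n 6 = 6 Z n$)
$\sqrt{- 72 I{\left(83,119 \right)} - 3406608} = \sqrt{- 72 \cdot 6 \cdot 83 \cdot 119 - 3406608} = \sqrt{\left(-72\right) 59262 - 3406608} = \sqrt{-4266864 - 3406608} = \sqrt{-7673472} = 24 i \sqrt{13322}$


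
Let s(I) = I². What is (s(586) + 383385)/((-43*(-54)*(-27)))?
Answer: -726781/62694 ≈ -11.593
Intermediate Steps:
(s(586) + 383385)/((-43*(-54)*(-27))) = (586² + 383385)/((-43*(-54)*(-27))) = (343396 + 383385)/((2322*(-27))) = 726781/(-62694) = 726781*(-1/62694) = -726781/62694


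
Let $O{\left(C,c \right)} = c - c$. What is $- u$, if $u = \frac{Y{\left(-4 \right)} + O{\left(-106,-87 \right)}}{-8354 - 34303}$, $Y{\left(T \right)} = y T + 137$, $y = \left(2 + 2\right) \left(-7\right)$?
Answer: $\frac{83}{14219} \approx 0.0058373$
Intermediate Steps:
$y = -28$ ($y = 4 \left(-7\right) = -28$)
$O{\left(C,c \right)} = 0$
$Y{\left(T \right)} = 137 - 28 T$ ($Y{\left(T \right)} = - 28 T + 137 = 137 - 28 T$)
$u = - \frac{83}{14219}$ ($u = \frac{\left(137 - -112\right) + 0}{-8354 - 34303} = \frac{\left(137 + 112\right) + 0}{-42657} = \left(249 + 0\right) \left(- \frac{1}{42657}\right) = 249 \left(- \frac{1}{42657}\right) = - \frac{83}{14219} \approx -0.0058373$)
$- u = \left(-1\right) \left(- \frac{83}{14219}\right) = \frac{83}{14219}$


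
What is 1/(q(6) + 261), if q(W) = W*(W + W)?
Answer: 1/333 ≈ 0.0030030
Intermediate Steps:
q(W) = 2*W² (q(W) = W*(2*W) = 2*W²)
1/(q(6) + 261) = 1/(2*6² + 261) = 1/(2*36 + 261) = 1/(72 + 261) = 1/333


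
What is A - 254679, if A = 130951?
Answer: -123728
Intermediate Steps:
A - 254679 = 130951 - 254679 = -123728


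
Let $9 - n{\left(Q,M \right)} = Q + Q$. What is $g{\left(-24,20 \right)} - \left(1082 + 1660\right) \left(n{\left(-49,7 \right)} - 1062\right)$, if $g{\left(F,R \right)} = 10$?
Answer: $2618620$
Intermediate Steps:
$n{\left(Q,M \right)} = 9 - 2 Q$ ($n{\left(Q,M \right)} = 9 - \left(Q + Q\right) = 9 - 2 Q$)
$g{\left(-24,20 \right)} - \left(1082 + 1660\right) \left(n{\left(-49,7 \right)} - 1062\right) = 10 - \left(1082 + 1660\right) \left(\left(9 - -98\right) - 1062\right) = 10 - 2742 \left(\left(9 + 98\right) - 1062\right) = 10 - 2742 \left(107 - 1062\right) = 10 - 2742 \left(-955\right) = 10 - -2618610 = 10 + 2618610 = 2618620$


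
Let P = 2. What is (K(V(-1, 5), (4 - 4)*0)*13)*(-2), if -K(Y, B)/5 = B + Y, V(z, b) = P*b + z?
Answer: 1170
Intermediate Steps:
V(z, b) = z + 2*b (V(z, b) = 2*b + z = z + 2*b)
K(Y, B) = -5*B - 5*Y (K(Y, B) = -5*(B + Y) = -5*B - 5*Y)
(K(V(-1, 5), (4 - 4)*0)*13)*(-2) = ((-5*(4 - 4)*0 - 5*(-1 + 2*5))*13)*(-2) = ((-0*0 - 5*(-1 + 10))*13)*(-2) = ((-5*0 - 5*9)*13)*(-2) = ((0 - 45)*13)*(-2) = -45*13*(-2) = -585*(-2) = 1170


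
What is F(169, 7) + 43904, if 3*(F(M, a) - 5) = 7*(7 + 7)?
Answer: 131825/3 ≈ 43942.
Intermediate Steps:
F(M, a) = 113/3 (F(M, a) = 5 + (7*(7 + 7))/3 = 5 + (7*14)/3 = 5 + (⅓)*98 = 5 + 98/3 = 113/3)
F(169, 7) + 43904 = 113/3 + 43904 = 131825/3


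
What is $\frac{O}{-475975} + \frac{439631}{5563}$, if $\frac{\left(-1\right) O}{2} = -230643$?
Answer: $\frac{206687231207}{2647848925} \approx 78.059$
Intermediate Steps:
$O = 461286$ ($O = \left(-2\right) \left(-230643\right) = 461286$)
$\frac{O}{-475975} + \frac{439631}{5563} = \frac{461286}{-475975} + \frac{439631}{5563} = 461286 \left(- \frac{1}{475975}\right) + 439631 \cdot \frac{1}{5563} = - \frac{461286}{475975} + \frac{439631}{5563} = \frac{206687231207}{2647848925}$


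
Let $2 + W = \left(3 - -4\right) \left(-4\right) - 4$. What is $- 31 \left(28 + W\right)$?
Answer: $186$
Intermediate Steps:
$W = -34$ ($W = -2 + \left(\left(3 - -4\right) \left(-4\right) - 4\right) = -2 + \left(\left(3 + 4\right) \left(-4\right) - 4\right) = -2 + \left(7 \left(-4\right) - 4\right) = -2 - 32 = -34$)
$- 31 \left(28 + W\right) = - 31 \left(28 - 34\right) = \left(-31\right) \left(-6\right) = 186$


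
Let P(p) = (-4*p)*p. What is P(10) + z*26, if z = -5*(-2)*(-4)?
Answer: -1440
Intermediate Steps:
z = -40 (z = 10*(-4) = -40)
P(p) = -4*p**2
P(10) + z*26 = -4*10**2 - 40*26 = -4*100 - 1040 = -400 - 1040 = -1440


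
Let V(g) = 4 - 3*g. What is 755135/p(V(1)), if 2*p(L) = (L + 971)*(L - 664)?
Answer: -755135/322218 ≈ -2.3436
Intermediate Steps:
p(L) = (-664 + L)*(971 + L)/2 (p(L) = ((L + 971)*(L - 664))/2 = ((971 + L)*(-664 + L))/2 = ((-664 + L)*(971 + L))/2 = (-664 + L)*(971 + L)/2)
755135/p(V(1)) = 755135/(-322372 + (4 - 3*1)²/2 + 307*(4 - 3*1)/2) = 755135/(-322372 + (4 - 3)²/2 + 307*(4 - 3)/2) = 755135/(-322372 + (½)*1² + (307/2)*1) = 755135/(-322372 + (½)*1 + 307/2) = 755135/(-322372 + ½ + 307/2) = 755135/(-322218) = 755135*(-1/322218) = -755135/322218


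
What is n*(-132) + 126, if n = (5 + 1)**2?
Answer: -4626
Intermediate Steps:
n = 36 (n = 6**2 = 36)
n*(-132) + 126 = 36*(-132) + 126 = -4752 + 126 = -4626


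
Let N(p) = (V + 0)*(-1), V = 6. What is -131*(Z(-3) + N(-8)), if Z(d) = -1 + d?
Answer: 1310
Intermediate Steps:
N(p) = -6 (N(p) = (6 + 0)*(-1) = 6*(-1) = -6)
-131*(Z(-3) + N(-8)) = -131*((-1 - 3) - 6) = -131*(-4 - 6) = -131*(-10) = 1310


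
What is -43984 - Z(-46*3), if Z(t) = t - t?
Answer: -43984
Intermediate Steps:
Z(t) = 0
-43984 - Z(-46*3) = -43984 - 1*0 = -43984 + 0 = -43984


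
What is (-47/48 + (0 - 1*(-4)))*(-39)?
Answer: -1885/16 ≈ -117.81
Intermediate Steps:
(-47/48 + (0 - 1*(-4)))*(-39) = (-47*1/48 + (0 + 4))*(-39) = (-47/48 + 4)*(-39) = (145/48)*(-39) = -1885/16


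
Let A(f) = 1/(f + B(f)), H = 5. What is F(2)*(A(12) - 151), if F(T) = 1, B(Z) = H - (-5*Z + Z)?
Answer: -9814/65 ≈ -150.98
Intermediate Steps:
B(Z) = 5 + 4*Z (B(Z) = 5 - (-5*Z + Z) = 5 - (-4)*Z = 5 + 4*Z)
A(f) = 1/(5 + 5*f) (A(f) = 1/(f + (5 + 4*f)) = 1/(5 + 5*f))
F(2)*(A(12) - 151) = 1*(1/(5*(1 + 12)) - 151) = 1*((⅕)/13 - 151) = 1*((⅕)*(1/13) - 151) = 1*(1/65 - 151) = 1*(-9814/65) = -9814/65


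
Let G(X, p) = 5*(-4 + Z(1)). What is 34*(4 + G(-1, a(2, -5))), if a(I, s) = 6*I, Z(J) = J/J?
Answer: -374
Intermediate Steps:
Z(J) = 1
G(X, p) = -15 (G(X, p) = 5*(-4 + 1) = 5*(-3) = -15)
34*(4 + G(-1, a(2, -5))) = 34*(4 - 15) = 34*(-11) = -374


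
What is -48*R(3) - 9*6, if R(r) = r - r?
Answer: -54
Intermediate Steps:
R(r) = 0
-48*R(3) - 9*6 = -48*0 - 9*6 = 0 - 54 = -54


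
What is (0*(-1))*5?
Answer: 0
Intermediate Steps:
(0*(-1))*5 = 0*5 = 0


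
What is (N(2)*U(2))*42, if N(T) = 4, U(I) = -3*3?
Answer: -1512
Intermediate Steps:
U(I) = -9
(N(2)*U(2))*42 = (4*(-9))*42 = -36*42 = -1512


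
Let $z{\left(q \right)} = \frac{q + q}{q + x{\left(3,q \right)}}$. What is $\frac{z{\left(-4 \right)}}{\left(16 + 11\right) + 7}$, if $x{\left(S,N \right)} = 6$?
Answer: $- \frac{2}{17} \approx -0.11765$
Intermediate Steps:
$z{\left(q \right)} = \frac{2 q}{6 + q}$ ($z{\left(q \right)} = \frac{q + q}{q + 6} = \frac{2 q}{6 + q}$)
$\frac{z{\left(-4 \right)}}{\left(16 + 11\right) + 7} = \frac{2 \left(-4\right) \frac{1}{6 - 4}}{\left(16 + 11\right) + 7} = \frac{2 \left(-4\right) \frac{1}{2}}{27 + 7} = \frac{2 \left(-4\right) \frac{1}{2}}{34} = \frac{1}{34} \left(-4\right) = - \frac{2}{17}$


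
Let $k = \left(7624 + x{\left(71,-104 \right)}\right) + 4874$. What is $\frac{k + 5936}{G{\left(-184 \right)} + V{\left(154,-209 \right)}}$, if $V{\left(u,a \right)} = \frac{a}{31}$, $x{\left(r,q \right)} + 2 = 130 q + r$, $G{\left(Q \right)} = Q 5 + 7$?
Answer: $- \frac{4681}{864} \approx -5.4178$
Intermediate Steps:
$G{\left(Q \right)} = 7 + 5 Q$ ($G{\left(Q \right)} = 5 Q + 7 = 7 + 5 Q$)
$x{\left(r,q \right)} = -2 + r + 130 q$ ($x{\left(r,q \right)} = -2 + \left(130 q + r\right) = -2 + \left(r + 130 q\right) = -2 + r + 130 q$)
$V{\left(u,a \right)} = \frac{a}{31}$ ($V{\left(u,a \right)} = a \frac{1}{31} = \frac{a}{31}$)
$k = -953$ ($k = \left(7624 + \left(-2 + 71 + 130 \left(-104\right)\right)\right) + 4874 = \left(7624 - 13451\right) + 4874 = -5827 + 4874 = -953$)
$\frac{k + 5936}{G{\left(-184 \right)} + V{\left(154,-209 \right)}} = \frac{-953 + 5936}{\left(7 + 5 \left(-184\right)\right) + \frac{1}{31} \left(-209\right)} = \frac{4983}{\left(7 - 920\right) - \frac{209}{31}} = \frac{4983}{-913 - \frac{209}{31}} = \frac{4983}{- \frac{28512}{31}} = 4983 \left(- \frac{31}{28512}\right) = - \frac{4681}{864}$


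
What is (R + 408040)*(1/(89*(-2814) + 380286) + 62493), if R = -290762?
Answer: 475802189244319/64920 ≈ 7.3291e+9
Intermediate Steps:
(R + 408040)*(1/(89*(-2814) + 380286) + 62493) = (-290762 + 408040)*(1/(89*(-2814) + 380286) + 62493) = 117278*(1/(-250446 + 380286) + 62493) = 117278*(1/129840 + 62493) = 117278*(8114091121/129840) = 475802189244319/64920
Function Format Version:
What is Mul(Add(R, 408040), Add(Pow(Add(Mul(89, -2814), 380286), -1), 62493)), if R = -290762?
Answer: Rational(475802189244319, 64920) ≈ 7.3291e+9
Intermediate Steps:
Mul(Add(R, 408040), Add(Pow(Add(Mul(89, -2814), 380286), -1), 62493)) = Mul(Add(-290762, 408040), Add(Pow(Add(Mul(89, -2814), 380286), -1), 62493)) = Mul(117278, Add(Pow(Add(-250446, 380286), -1), 62493)) = Mul(117278, Add(Pow(129840, -1), 62493)) = Mul(117278, Add(Rational(1, 129840), 62493)) = Mul(117278, Rational(8114091121, 129840)) = Rational(475802189244319, 64920)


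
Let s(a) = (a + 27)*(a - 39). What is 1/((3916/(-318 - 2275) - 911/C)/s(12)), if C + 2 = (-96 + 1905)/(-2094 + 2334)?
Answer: 134397783/21190292 ≈ 6.3424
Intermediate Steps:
C = 443/80 (C = -2 + (-96 + 1905)/(-2094 + 2334) = -2 + 1809/240 = -2 + 1809*(1/240) = -2 + 603/80 = 443/80 ≈ 5.5375)
s(a) = (-39 + a)*(27 + a) (s(a) = (27 + a)*(-39 + a) = (-39 + a)*(27 + a))
1/((3916/(-318 - 2275) - 911/C)/s(12)) = 1/((3916/(-318 - 2275) - 911/443/80)/(-1053 + 12**2 - 12*12)) = 1/((3916/(-2593) - 911*80/443)/(-1053 + 144 - 144)) = 1/((3916*(-1/2593) - 72880/443)/(-1053)) = 1/((-3916/2593 - 72880/443)*(-1/1053)) = 1/(-190712628/1148699*(-1/1053)) = 1/(21190292/134397783) = 134397783/21190292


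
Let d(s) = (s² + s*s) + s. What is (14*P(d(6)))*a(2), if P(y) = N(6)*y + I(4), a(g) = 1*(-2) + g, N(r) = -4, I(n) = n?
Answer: 0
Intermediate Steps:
a(g) = -2 + g
d(s) = s + 2*s² (d(s) = (s² + s²) + s = 2*s² + s = s + 2*s²)
P(y) = 4 - 4*y (P(y) = -4*y + 4 = 4 - 4*y)
(14*P(d(6)))*a(2) = (14*(4 - 24*(1 + 2*6)))*(-2 + 2) = (14*(4 - 24*(1 + 12)))*0 = (14*(4 - 24*13))*0 = (14*(4 - 4*78))*0 = (14*(4 - 312))*0 = (14*(-308))*0 = -4312*0 = 0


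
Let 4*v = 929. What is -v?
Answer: -929/4 ≈ -232.25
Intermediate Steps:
v = 929/4 (v = (1/4)*929 = 929/4 ≈ 232.25)
-v = -1*929/4 = -929/4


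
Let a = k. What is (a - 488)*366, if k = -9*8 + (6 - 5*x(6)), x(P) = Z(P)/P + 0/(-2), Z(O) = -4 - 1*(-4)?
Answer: -202764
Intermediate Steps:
Z(O) = 0 (Z(O) = -4 + 4 = 0)
x(P) = 0 (x(P) = 0/P + 0/(-2) = 0 + 0*(-½) = 0 + 0 = 0)
k = -66 (k = -9*8 + (6 - 5*0) = -72 + (6 + 0) = -72 + 6 = -66)
a = -66
(a - 488)*366 = (-66 - 488)*366 = -554*366 = -202764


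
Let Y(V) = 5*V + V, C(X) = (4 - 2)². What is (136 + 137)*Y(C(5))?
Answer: 6552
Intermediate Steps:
C(X) = 4 (C(X) = 2² = 4)
Y(V) = 6*V
(136 + 137)*Y(C(5)) = (136 + 137)*(6*4) = 273*24 = 6552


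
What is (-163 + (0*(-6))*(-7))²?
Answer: 26569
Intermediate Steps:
(-163 + (0*(-6))*(-7))² = (-163 + 0*(-7))² = (-163 + 0)² = (-163)² = 26569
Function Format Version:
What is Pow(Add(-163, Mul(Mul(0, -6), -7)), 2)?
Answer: 26569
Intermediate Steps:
Pow(Add(-163, Mul(Mul(0, -6), -7)), 2) = Pow(Add(-163, Mul(0, -7)), 2) = Pow(Add(-163, 0), 2) = Pow(-163, 2) = 26569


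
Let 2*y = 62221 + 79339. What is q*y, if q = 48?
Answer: 3397440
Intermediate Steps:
y = 70780 (y = (62221 + 79339)/2 = (1/2)*141560 = 70780)
q*y = 48*70780 = 3397440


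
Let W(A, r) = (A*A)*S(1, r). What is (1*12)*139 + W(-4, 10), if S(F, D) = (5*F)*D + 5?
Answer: 2548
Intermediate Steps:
S(F, D) = 5 + 5*D*F (S(F, D) = 5*D*F + 5 = 5 + 5*D*F)
W(A, r) = A²*(5 + 5*r) (W(A, r) = (A*A)*(5 + 5*r*1) = A²*(5 + 5*r))
(1*12)*139 + W(-4, 10) = (1*12)*139 + 5*(-4)²*(1 + 10) = 12*139 + 5*16*11 = 1668 + 880 = 2548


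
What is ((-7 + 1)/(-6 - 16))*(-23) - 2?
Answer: -91/11 ≈ -8.2727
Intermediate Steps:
((-7 + 1)/(-6 - 16))*(-23) - 2 = -6/(-22)*(-23) - 2 = -6*(-1/22)*(-23) - 2 = (3/11)*(-23) - 2 = -69/11 - 2 = -91/11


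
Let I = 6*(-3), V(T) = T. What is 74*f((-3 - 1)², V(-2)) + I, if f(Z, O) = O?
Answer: -166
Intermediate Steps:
I = -18
74*f((-3 - 1)², V(-2)) + I = 74*(-2) - 18 = -148 - 18 = -166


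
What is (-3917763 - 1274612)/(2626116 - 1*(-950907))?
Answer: -5192375/3577023 ≈ -1.4516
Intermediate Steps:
(-3917763 - 1274612)/(2626116 - 1*(-950907)) = -5192375/(2626116 + 950907) = -5192375/3577023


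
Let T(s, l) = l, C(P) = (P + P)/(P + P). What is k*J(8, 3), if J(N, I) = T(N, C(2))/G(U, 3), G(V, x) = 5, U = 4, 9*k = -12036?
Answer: -4012/15 ≈ -267.47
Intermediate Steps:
k = -4012/3 (k = (⅑)*(-12036) = -4012/3 ≈ -1337.3)
C(P) = 1 (C(P) = (2*P)/((2*P)) = (2*P)*(1/(2*P)) = 1)
J(N, I) = ⅕ (J(N, I) = 1/5 = 1*(⅕) = ⅕)
k*J(8, 3) = -4012/3*⅕ = -4012/15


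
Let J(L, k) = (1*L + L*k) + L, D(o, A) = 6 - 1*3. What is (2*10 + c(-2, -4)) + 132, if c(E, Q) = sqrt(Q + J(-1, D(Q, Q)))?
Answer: 152 + 3*I ≈ 152.0 + 3.0*I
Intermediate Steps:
D(o, A) = 3 (D(o, A) = 6 - 3 = 3)
J(L, k) = 2*L + L*k (J(L, k) = (L + L*k) + L = 2*L + L*k)
c(E, Q) = sqrt(-5 + Q) (c(E, Q) = sqrt(Q - (2 + 3)) = sqrt(Q - 1*5) = sqrt(Q - 5) = sqrt(-5 + Q))
(2*10 + c(-2, -4)) + 132 = (2*10 + sqrt(-5 - 4)) + 132 = (20 + sqrt(-9)) + 132 = (20 + 3*I) + 132 = 152 + 3*I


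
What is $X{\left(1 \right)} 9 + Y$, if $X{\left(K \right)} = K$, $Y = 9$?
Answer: $18$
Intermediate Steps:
$X{\left(1 \right)} 9 + Y = 1 \cdot 9 + 9 = 9 + 9 = 18$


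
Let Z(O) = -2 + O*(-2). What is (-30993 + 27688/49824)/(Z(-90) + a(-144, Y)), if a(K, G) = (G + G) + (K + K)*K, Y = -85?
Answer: -193020943/258337440 ≈ -0.74717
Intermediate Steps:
Z(O) = -2 - 2*O
a(K, G) = 2*G + 2*K² (a(K, G) = 2*G + (2*K)*K = 2*G + 2*K²)
(-30993 + 27688/49824)/(Z(-90) + a(-144, Y)) = (-30993 + 27688/49824)/((-2 - 2*(-90)) + (2*(-85) + 2*(-144)²)) = (-30993 + 27688*(1/49824))/((-2 + 180) + (-170 + 2*20736)) = (-30993 + 3461/6228)/(178 + (-170 + 41472)) = -193020943/(6228*(178 + 41302)) = -193020943/6228/41480 = -193020943/6228*1/41480 = -193020943/258337440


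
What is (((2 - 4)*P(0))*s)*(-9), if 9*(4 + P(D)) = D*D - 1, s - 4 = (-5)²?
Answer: -2146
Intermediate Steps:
s = 29 (s = 4 + (-5)² = 4 + 25 = 29)
P(D) = -37/9 + D²/9 (P(D) = -4 + (D*D - 1)/9 = -4 + (D² - 1)/9 = -4 + (-1 + D²)/9 = -4 + (-⅑ + D²/9) = -37/9 + D²/9)
(((2 - 4)*P(0))*s)*(-9) = (((2 - 4)*(-37/9 + (⅑)*0²))*29)*(-9) = (-2*(-37/9 + (⅑)*0)*29)*(-9) = (-2*(-37/9 + 0)*29)*(-9) = (-2*(-37/9)*29)*(-9) = ((74/9)*29)*(-9) = (2146/9)*(-9) = -2146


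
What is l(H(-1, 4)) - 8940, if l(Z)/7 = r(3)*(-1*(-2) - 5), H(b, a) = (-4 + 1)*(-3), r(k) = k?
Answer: -9003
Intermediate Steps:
H(b, a) = 9 (H(b, a) = -3*(-3) = 9)
l(Z) = -63 (l(Z) = 7*(3*(-1*(-2) - 5)) = 7*(3*(2 - 5)) = 7*(3*(-3)) = 7*(-9) = -63)
l(H(-1, 4)) - 8940 = -63 - 8940 = -9003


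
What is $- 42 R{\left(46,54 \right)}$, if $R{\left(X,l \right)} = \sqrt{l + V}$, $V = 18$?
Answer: $- 252 \sqrt{2} \approx -356.38$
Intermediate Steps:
$R{\left(X,l \right)} = \sqrt{18 + l}$ ($R{\left(X,l \right)} = \sqrt{l + 18} = \sqrt{18 + l}$)
$- 42 R{\left(46,54 \right)} = - 42 \sqrt{18 + 54} = - 42 \sqrt{72} = - 42 \cdot 6 \sqrt{2} = - 252 \sqrt{2}$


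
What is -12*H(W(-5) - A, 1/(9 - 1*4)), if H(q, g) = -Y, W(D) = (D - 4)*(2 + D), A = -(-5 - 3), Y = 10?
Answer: 120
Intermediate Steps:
A = 8 (A = -1*(-8) = 8)
W(D) = (-4 + D)*(2 + D)
H(q, g) = -10 (H(q, g) = -1*10 = -10)
-12*H(W(-5) - A, 1/(9 - 1*4)) = -12*(-10) = 120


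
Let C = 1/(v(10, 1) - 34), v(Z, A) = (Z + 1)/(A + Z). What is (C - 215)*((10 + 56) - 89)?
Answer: 163208/33 ≈ 4945.7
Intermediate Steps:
v(Z, A) = (1 + Z)/(A + Z)
C = -1/33 (C = 1/((1 + 10)/(1 + 10) - 34) = 1/(11/11 - 34) = 1/((1/11)*11 - 34) = 1/(1 - 34) = 1/(-33) = -1/33 ≈ -0.030303)
(C - 215)*((10 + 56) - 89) = (-1/33 - 215)*((10 + 56) - 89) = -7096*(66 - 89)/33 = -7096/33*(-23) = 163208/33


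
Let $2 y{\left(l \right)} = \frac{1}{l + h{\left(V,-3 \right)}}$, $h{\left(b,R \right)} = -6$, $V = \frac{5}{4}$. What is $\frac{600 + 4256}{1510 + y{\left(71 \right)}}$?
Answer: $\frac{631280}{196301} \approx 3.2159$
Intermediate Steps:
$V = \frac{5}{4}$ ($V = 5 \cdot \frac{1}{4} = \frac{5}{4} \approx 1.25$)
$y{\left(l \right)} = \frac{1}{2 \left(-6 + l\right)}$ ($y{\left(l \right)} = \frac{1}{2 \left(l - 6\right)} = \frac{1}{2 \left(-6 + l\right)}$)
$\frac{600 + 4256}{1510 + y{\left(71 \right)}} = \frac{600 + 4256}{1510 + \frac{1}{2 \left(-6 + 71\right)}} = \frac{4856}{1510 + \frac{1}{2 \cdot 65}} = \frac{4856}{1510 + \frac{1}{2} \cdot \frac{1}{65}} = \frac{4856}{1510 + \frac{1}{130}} = \frac{4856}{\frac{196301}{130}} = 4856 \cdot \frac{130}{196301} = \frac{631280}{196301}$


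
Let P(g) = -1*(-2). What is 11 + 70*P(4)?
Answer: 151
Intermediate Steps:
P(g) = 2
11 + 70*P(4) = 11 + 70*2 = 11 + 140 = 151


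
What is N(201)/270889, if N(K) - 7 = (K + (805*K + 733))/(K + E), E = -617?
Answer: -159827/112689824 ≈ -0.0014183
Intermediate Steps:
N(K) = 7 + (733 + 806*K)/(-617 + K) (N(K) = 7 + (K + (805*K + 733))/(K - 617) = 7 + (K + (733 + 805*K))/(-617 + K) = 7 + (733 + 806*K)/(-617 + K))
N(201)/270889 = ((-3586 + 813*201)/(-617 + 201))/270889 = ((-3586 + 163413)/(-416))*(1/270889) = -1/416*159827*(1/270889) = -159827/416*1/270889 = -159827/112689824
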